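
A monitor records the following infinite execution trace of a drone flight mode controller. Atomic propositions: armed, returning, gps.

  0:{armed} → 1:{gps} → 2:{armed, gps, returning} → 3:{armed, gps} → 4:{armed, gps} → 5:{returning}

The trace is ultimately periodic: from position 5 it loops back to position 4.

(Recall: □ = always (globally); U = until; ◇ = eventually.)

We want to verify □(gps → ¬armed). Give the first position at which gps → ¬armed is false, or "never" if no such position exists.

2

Check gps → ¬armed at each position in order: 0 ✓, 1 ✓.
At position 2 the labels are {armed, gps, returning}, so gps → ¬armed is false there. This is the first violation.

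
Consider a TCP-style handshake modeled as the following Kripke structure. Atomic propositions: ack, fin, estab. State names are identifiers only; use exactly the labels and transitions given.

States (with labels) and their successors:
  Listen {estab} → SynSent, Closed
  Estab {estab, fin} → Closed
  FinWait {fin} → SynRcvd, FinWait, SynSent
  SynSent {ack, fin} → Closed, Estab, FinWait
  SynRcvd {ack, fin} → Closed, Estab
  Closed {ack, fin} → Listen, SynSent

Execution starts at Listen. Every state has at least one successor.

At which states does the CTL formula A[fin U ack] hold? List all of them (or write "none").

States satisfying fin: {Estab, FinWait, SynSent, SynRcvd, Closed}.
States satisfying ack: {SynSent, SynRcvd, Closed}.
States satisfying A[fin U ack]: {Estab, SynSent, SynRcvd, Closed}.

{Estab, SynSent, SynRcvd, Closed}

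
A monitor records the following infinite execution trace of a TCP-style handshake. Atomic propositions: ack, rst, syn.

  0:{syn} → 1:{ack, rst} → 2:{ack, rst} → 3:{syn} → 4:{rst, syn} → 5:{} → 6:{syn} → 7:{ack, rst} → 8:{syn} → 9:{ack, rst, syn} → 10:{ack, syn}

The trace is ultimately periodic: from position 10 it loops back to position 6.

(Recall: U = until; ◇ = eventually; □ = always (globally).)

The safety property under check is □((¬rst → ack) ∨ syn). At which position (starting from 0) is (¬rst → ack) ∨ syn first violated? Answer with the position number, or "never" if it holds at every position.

5

Check (¬rst → ack) ∨ syn at each position in order: 0 ✓, 1 ✓, 2 ✓, 3 ✓, 4 ✓.
At position 5 the labels are {}, so (¬rst → ack) ∨ syn is false there. This is the first violation.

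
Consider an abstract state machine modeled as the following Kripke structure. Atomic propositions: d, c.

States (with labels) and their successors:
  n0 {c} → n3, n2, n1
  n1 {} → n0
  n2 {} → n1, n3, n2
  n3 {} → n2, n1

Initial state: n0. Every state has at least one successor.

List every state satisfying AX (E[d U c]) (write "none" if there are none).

States satisfying E[d U c]: {n0}.
States satisfying AX (E[d U c]): {n1}.

{n1}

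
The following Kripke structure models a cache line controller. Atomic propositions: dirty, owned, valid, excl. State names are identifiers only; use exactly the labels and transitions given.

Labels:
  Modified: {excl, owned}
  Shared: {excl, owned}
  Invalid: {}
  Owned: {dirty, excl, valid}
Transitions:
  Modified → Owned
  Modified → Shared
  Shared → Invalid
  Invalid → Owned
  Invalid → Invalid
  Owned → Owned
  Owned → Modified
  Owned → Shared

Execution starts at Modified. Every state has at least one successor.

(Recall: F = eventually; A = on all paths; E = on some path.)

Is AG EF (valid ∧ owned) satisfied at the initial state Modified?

Does not hold

States satisfying EF (valid ∧ owned): ∅.
States satisfying AG EF (valid ∧ owned): ∅.
Invalid is reachable from Modified and violates EF (valid ∧ owned), so AG fails at Modified.
Modified ∉ Sat(AG EF (valid ∧ owned)).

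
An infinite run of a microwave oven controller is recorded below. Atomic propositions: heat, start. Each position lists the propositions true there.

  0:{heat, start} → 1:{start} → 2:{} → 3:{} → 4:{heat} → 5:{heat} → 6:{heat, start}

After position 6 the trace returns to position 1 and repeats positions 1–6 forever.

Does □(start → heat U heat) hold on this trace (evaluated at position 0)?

start → heat U heat must hold at every position from 0 onward. It fails at position 1, so □(start → heat U heat) is false.
Positions where start holds: 0, 1, 6.
Check heat U heat at each: 0→ok, 1→fails, 6→ok.

Violated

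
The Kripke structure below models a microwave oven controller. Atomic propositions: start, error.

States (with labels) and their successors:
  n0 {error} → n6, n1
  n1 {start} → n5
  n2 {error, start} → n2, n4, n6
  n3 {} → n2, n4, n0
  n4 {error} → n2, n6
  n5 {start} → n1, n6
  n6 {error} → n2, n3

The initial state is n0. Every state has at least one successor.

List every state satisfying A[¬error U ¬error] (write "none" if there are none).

{n1, n3, n5}

States satisfying ¬error: {n1, n3, n5}.
States satisfying A[¬error U ¬error]: {n1, n3, n5}.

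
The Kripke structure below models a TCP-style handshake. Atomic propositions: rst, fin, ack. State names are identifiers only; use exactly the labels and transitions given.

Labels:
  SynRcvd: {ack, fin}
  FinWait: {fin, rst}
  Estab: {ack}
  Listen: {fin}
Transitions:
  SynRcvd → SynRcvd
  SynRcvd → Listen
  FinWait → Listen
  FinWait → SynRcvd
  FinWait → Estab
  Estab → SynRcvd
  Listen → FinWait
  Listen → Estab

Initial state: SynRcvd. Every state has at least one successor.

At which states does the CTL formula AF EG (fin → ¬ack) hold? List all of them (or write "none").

{FinWait, Listen}

States satisfying EG (fin → ¬ack): {FinWait, Listen}.
States satisfying AF EG (fin → ¬ack): {FinWait, Listen}.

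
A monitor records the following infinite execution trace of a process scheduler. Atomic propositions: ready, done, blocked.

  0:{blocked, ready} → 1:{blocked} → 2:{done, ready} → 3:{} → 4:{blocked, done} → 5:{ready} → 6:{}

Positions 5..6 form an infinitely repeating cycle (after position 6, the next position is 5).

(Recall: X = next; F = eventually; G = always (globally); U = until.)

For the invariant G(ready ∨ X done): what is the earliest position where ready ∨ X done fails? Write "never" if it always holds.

Check ready ∨ X done at each position in order: 0 ✓, 1 ✓, 2 ✓, 3 ✓.
At position 4 the labels are {blocked, done} and the next position 5 has {ready}, so ready ∨ X done is false there. This is the first violation.

4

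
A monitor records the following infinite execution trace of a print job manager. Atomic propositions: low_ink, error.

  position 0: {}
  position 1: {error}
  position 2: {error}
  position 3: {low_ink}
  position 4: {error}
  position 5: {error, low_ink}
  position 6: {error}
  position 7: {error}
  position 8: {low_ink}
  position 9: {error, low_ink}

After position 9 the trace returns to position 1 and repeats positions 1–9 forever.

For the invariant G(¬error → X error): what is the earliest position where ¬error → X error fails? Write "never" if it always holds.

¬error → X error holds at every position 0..9, and those are all the positions the trace ever visits, so the invariant G(¬error → X error) is never violated.

never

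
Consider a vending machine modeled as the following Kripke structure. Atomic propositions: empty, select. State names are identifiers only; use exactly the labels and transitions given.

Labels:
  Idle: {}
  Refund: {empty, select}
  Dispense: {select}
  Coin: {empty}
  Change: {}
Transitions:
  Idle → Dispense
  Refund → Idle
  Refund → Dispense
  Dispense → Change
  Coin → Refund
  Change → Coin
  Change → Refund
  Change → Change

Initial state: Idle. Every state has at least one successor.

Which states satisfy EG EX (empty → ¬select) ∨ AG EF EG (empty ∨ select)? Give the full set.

{Idle, Refund, Dispense, Change}

States satisfying EX (empty → ¬select): {Idle, Refund, Dispense, Change}.
States satisfying EG EX (empty → ¬select): {Idle, Refund, Dispense, Change}.
States satisfying EF EG (empty ∨ select): ∅.
States satisfying AG EF EG (empty ∨ select): ∅.
States satisfying EG EX (empty → ¬select) ∨ AG EF EG (empty ∨ select): {Idle, Refund, Dispense, Change}.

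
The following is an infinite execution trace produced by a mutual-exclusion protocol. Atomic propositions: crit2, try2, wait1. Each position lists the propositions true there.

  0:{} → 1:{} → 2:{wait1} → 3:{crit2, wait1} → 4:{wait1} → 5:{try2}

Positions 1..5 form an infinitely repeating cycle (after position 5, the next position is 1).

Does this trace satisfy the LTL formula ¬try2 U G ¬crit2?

Violated

Walking from position 0: at position 5, G ¬crit2 has not yet held and ¬try2 fails, so ¬try2 U G ¬crit2 is false.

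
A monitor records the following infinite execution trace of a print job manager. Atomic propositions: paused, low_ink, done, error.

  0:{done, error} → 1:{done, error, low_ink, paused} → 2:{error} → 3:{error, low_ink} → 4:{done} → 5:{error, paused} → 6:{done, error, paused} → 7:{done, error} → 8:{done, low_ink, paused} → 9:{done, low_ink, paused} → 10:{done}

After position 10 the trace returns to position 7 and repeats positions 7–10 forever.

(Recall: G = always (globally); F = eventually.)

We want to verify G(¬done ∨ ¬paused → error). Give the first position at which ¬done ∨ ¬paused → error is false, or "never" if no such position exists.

4

Check ¬done ∨ ¬paused → error at each position in order: 0 ✓, 1 ✓, 2 ✓, 3 ✓.
At position 4 the labels are {done}, so ¬done ∨ ¬paused → error is false there. This is the first violation.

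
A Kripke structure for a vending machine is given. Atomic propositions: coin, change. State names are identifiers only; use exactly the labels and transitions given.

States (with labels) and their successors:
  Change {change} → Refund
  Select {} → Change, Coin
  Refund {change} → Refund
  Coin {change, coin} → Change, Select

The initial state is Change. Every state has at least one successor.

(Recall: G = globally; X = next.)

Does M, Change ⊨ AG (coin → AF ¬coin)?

Yes

States satisfying coin → AF ¬coin: {Change, Select, Refund, Coin}.
States satisfying AG (coin → AF ¬coin): {Change, Select, Refund, Coin}.
Every state reachable from Change satisfies coin → AF ¬coin.
Change ∈ Sat(AG (coin → AF ¬coin)).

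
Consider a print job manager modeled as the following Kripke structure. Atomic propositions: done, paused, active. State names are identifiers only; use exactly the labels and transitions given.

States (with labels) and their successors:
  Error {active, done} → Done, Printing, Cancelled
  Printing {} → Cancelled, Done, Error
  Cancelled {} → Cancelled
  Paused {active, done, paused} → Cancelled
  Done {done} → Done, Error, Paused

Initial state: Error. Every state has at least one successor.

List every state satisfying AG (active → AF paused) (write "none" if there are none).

States satisfying active → AF paused: {Printing, Cancelled, Paused, Done}.
States satisfying AG (active → AF paused): {Cancelled, Paused}.

{Cancelled, Paused}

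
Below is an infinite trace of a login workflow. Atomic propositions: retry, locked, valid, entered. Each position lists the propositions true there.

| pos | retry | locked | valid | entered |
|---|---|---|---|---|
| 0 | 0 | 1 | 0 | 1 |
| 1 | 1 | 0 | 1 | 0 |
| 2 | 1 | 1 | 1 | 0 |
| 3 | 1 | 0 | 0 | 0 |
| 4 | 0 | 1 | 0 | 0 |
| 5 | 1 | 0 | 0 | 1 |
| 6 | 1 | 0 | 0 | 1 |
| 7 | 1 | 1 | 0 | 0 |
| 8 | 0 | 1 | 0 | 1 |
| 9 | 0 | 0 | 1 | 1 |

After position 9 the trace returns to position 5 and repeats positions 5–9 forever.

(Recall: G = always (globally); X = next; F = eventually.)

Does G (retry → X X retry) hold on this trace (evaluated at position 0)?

No

retry → X X retry must hold at every position from 0 onward. It fails at position 2, so G (retry → X X retry) is false.
Positions where retry holds: 1, 2, 3, 5, 6, 7.
Check X X retry at each: 1→ok, 2→fails, 3→ok, 5→ok, 6→fails, 7→fails.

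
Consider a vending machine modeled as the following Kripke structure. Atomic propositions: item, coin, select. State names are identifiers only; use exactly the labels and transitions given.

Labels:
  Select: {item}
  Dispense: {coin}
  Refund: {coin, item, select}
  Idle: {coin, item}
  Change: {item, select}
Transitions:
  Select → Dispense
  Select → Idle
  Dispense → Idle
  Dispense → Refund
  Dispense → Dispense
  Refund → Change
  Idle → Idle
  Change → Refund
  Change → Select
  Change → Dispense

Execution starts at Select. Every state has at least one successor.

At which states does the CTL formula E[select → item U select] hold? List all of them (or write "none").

{Select, Dispense, Refund, Change}

States satisfying select → item: {Select, Dispense, Refund, Idle, Change}.
States satisfying select: {Refund, Change}.
States satisfying E[select → item U select]: {Select, Dispense, Refund, Change}.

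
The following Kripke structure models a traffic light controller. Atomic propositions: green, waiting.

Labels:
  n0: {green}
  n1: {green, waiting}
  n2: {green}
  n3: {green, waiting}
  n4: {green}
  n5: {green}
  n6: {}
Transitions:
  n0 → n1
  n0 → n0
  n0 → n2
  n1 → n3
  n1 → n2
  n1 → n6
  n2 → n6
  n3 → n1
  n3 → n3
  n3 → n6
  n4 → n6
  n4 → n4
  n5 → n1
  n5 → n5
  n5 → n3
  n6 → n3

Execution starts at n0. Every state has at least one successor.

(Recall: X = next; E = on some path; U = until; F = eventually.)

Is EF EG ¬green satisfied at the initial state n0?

States satisfying EG ¬green: ∅.
States satisfying EF EG ¬green: ∅.
No suitable path/successor from n0 witnesses the formula.
n0 ∉ Sat(EF EG ¬green).

Does not hold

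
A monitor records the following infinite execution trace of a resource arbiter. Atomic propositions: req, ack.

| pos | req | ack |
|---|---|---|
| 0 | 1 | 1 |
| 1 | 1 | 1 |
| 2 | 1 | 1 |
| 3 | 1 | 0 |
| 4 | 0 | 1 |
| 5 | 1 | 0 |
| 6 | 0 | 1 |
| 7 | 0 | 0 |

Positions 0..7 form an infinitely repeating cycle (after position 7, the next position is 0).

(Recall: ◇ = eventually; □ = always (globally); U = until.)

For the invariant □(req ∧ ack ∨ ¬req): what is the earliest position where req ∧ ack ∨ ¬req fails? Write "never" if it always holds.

Check req ∧ ack ∨ ¬req at each position in order: 0 ✓, 1 ✓, 2 ✓.
At position 3 the labels are {req}, so req ∧ ack ∨ ¬req is false there. This is the first violation.

3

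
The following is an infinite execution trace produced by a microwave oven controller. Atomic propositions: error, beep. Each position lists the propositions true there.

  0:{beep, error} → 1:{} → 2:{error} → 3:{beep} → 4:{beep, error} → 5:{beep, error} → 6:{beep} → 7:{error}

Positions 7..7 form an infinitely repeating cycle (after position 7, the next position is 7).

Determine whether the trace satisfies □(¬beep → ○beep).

¬beep → ○beep must hold at every position from 0 onward. It fails at position 1, so □(¬beep → ○beep) is false.
Positions where ¬beep holds: 1, 2, 7.
Check ○beep at each: 1→fails, 2→ok, 7→fails.

No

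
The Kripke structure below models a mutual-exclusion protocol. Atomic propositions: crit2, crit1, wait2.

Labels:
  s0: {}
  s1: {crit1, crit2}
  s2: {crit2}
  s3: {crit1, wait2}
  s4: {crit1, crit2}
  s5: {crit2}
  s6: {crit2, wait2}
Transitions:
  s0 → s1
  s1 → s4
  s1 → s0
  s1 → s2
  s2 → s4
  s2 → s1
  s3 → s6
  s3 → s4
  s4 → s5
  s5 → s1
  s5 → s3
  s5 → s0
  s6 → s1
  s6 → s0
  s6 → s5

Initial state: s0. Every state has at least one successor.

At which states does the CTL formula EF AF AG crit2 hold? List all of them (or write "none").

States satisfying AF AG crit2: ∅.
States satisfying EF AF AG crit2: ∅.

none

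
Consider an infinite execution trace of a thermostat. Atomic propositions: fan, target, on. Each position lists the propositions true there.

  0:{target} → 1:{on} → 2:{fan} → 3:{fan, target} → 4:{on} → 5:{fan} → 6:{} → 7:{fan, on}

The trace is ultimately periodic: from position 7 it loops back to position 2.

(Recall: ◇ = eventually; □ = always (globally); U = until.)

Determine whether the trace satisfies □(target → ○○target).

target → ○○target must hold at every position from 0 onward. It fails at position 0, so □(target → ○○target) is false.
Positions where target holds: 0, 3.
Check ○○target at each: 0→fails, 3→fails.

Violated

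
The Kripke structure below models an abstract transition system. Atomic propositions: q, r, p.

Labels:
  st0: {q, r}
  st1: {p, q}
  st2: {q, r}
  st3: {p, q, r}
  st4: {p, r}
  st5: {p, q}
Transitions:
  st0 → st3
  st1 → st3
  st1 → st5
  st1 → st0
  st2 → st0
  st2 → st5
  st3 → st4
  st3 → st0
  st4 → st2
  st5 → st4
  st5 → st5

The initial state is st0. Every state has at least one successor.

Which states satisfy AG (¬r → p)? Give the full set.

{st0, st1, st2, st3, st4, st5}

States satisfying ¬r → p: {st0, st1, st2, st3, st4, st5}.
States satisfying AG (¬r → p): {st0, st1, st2, st3, st4, st5}.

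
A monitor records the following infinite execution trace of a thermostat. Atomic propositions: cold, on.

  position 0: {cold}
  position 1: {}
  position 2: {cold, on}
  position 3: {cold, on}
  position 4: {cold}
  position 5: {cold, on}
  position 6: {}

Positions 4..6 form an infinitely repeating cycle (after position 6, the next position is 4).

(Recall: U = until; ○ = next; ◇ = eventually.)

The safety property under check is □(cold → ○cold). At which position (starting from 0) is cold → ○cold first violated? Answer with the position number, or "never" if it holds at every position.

At position 0 the labels are {cold} and the next position 1 has {}, so cold → ○cold is false there. This is the first violation.

0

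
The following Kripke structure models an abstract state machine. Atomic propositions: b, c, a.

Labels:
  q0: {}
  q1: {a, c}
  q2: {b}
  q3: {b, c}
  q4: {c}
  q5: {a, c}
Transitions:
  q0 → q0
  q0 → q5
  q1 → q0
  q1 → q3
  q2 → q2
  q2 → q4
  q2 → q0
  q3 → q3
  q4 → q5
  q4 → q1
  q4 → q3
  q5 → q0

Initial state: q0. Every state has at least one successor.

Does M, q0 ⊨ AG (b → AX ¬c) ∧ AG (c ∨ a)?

States satisfying b → AX ¬c: {q0, q1, q4, q5}.
States satisfying AG (b → AX ¬c): {q0, q5}.
States satisfying c ∨ a: {q1, q3, q4, q5}.
States satisfying AG (c ∨ a): {q3}.
States satisfying AG (b → AX ¬c) ∧ AG (c ∨ a): ∅.
q0 ∉ Sat(AG (b → AX ¬c) ∧ AG (c ∨ a)).

Violated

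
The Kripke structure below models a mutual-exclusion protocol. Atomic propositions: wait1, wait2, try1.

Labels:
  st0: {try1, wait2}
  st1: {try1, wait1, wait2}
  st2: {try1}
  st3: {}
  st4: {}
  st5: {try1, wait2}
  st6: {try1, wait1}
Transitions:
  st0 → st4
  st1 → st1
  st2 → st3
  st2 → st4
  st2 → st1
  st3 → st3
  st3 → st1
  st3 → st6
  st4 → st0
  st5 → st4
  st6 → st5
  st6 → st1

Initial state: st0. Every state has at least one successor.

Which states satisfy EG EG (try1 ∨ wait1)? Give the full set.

States satisfying EG (try1 ∨ wait1): {st1, st2, st6}.
States satisfying EG EG (try1 ∨ wait1): {st1, st2, st6}.

{st1, st2, st6}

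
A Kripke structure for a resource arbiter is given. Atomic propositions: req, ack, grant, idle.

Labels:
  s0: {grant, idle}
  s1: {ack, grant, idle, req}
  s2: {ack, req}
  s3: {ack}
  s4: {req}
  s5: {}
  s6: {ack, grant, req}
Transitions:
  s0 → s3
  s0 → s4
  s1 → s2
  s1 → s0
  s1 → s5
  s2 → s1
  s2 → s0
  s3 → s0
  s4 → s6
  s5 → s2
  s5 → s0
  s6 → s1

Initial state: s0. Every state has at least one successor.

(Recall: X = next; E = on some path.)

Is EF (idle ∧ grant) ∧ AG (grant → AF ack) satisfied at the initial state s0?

States satisfying idle ∧ grant: {s0, s1}.
States satisfying EF (idle ∧ grant): {s0, s1, s2, s3, s4, s5, s6}.
States satisfying grant → AF ack: {s0, s1, s2, s3, s4, s5, s6}.
States satisfying AG (grant → AF ack): {s0, s1, s2, s3, s4, s5, s6}.
States satisfying EF (idle ∧ grant) ∧ AG (grant → AF ack): {s0, s1, s2, s3, s4, s5, s6}.
s0 ∈ Sat(EF (idle ∧ grant) ∧ AG (grant → AF ack)).

Satisfied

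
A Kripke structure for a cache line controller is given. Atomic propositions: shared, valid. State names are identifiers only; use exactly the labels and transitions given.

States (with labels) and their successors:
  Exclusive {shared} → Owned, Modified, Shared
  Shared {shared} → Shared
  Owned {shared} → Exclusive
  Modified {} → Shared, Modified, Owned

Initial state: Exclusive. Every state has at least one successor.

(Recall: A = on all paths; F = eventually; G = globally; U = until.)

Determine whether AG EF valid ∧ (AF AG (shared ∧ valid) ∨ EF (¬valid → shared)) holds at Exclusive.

Does not hold

States satisfying EF valid: ∅.
States satisfying AG EF valid: ∅.
States satisfying AG (shared ∧ valid): ∅.
States satisfying AF AG (shared ∧ valid): ∅.
States satisfying ¬valid → shared: {Exclusive, Shared, Owned}.
States satisfying EF (¬valid → shared): {Exclusive, Shared, Owned, Modified}.
States satisfying AF AG (shared ∧ valid) ∨ EF (¬valid → shared): {Exclusive, Shared, Owned, Modified}.
States satisfying AG EF valid ∧ (AF AG (shared ∧ valid) ∨ EF (¬valid → shared)): ∅.
Exclusive ∉ Sat(AG EF valid ∧ (AF AG (shared ∧ valid) ∨ EF (¬valid → shared))).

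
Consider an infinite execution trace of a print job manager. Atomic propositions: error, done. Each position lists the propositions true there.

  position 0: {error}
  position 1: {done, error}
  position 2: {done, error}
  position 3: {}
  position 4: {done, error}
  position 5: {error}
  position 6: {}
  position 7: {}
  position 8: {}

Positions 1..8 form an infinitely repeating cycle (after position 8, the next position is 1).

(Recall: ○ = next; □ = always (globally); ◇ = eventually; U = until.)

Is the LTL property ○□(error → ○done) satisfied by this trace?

The position after 0 is 1; □(error → ○done) is false there.

Violated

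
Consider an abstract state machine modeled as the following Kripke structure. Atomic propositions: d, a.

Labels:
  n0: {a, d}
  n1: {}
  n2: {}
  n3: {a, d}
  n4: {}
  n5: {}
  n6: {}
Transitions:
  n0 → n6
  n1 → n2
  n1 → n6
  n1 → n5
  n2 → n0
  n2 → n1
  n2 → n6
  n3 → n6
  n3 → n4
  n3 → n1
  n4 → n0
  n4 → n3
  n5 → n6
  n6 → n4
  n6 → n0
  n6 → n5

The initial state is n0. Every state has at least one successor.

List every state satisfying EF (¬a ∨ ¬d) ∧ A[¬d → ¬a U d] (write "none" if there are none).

{n0, n3, n4}

States satisfying ¬a ∨ ¬d: {n1, n2, n4, n5, n6}.
States satisfying EF (¬a ∨ ¬d): {n0, n1, n2, n3, n4, n5, n6}.
States satisfying ¬d → ¬a: {n0, n1, n2, n3, n4, n5, n6}.
States satisfying d: {n0, n3}.
States satisfying A[¬d → ¬a U d]: {n0, n3, n4}.
States satisfying EF (¬a ∨ ¬d) ∧ A[¬d → ¬a U d]: {n0, n3, n4}.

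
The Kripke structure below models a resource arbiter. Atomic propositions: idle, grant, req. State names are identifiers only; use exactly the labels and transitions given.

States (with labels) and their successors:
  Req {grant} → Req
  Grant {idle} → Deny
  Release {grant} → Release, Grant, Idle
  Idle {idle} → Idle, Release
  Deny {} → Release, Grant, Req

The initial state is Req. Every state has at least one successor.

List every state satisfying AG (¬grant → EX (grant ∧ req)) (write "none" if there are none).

{Req}

States satisfying ¬grant → EX (grant ∧ req): {Req, Release}.
States satisfying AG (¬grant → EX (grant ∧ req)): {Req}.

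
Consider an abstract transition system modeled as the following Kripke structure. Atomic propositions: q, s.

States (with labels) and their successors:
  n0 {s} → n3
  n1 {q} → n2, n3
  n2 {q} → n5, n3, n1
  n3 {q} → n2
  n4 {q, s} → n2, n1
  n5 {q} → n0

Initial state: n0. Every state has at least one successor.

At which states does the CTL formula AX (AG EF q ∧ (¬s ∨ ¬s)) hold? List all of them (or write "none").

{n0, n1, n2, n3, n4}

States satisfying AG EF q ∧ (¬s ∨ ¬s): {n1, n2, n3, n5}.
States satisfying AX (AG EF q ∧ (¬s ∨ ¬s)): {n0, n1, n2, n3, n4}.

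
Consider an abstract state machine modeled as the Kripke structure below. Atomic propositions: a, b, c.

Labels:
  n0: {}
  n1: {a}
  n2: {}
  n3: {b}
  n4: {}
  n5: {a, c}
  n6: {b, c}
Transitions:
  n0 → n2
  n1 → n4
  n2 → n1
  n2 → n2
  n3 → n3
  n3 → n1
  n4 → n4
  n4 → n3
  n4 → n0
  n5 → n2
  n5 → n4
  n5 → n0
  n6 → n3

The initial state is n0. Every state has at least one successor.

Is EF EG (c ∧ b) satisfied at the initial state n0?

Violated

States satisfying EG (c ∧ b): ∅.
States satisfying EF EG (c ∧ b): ∅.
No suitable path/successor from n0 witnesses the formula.
n0 ∉ Sat(EF EG (c ∧ b)).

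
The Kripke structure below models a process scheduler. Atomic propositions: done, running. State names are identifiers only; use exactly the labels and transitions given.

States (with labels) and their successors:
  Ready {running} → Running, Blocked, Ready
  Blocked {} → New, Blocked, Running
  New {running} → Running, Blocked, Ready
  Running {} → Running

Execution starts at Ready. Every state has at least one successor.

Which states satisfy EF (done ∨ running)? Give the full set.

States satisfying done ∨ running: {Ready, New}.
States satisfying EF (done ∨ running): {Ready, Blocked, New}.

{Ready, Blocked, New}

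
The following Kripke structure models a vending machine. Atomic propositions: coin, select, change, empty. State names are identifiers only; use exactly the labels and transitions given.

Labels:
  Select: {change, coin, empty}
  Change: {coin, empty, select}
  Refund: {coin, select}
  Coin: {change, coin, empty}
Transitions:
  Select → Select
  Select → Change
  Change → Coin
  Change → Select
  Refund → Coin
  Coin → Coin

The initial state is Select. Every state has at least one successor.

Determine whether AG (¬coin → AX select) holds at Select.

Yes

States satisfying ¬coin → AX select: {Select, Change, Refund, Coin}.
States satisfying AG (¬coin → AX select): {Select, Change, Refund, Coin}.
Every state reachable from Select satisfies ¬coin → AX select.
Select ∈ Sat(AG (¬coin → AX select)).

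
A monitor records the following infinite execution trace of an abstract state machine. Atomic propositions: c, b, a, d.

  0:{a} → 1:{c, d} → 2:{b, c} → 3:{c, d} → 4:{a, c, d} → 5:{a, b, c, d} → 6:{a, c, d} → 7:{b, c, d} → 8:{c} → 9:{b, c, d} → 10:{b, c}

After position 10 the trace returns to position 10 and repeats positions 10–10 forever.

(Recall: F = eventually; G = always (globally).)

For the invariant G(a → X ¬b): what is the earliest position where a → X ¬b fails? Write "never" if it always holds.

4

Check a → X ¬b at each position in order: 0 ✓, 1 ✓, 2 ✓, 3 ✓.
At position 4 the labels are {a, c, d} and the next position 5 has {a, b, c, d}, so a → X ¬b is false there. This is the first violation.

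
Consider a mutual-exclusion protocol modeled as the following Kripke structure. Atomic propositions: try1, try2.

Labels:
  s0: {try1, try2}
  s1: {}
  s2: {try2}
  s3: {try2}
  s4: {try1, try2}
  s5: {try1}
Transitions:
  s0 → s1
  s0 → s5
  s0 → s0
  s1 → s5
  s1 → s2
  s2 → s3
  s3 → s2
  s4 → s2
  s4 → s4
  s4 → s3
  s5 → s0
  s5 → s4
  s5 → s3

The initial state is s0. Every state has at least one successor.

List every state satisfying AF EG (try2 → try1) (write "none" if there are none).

States satisfying EG (try2 → try1): {s0, s1, s4, s5}.
States satisfying AF EG (try2 → try1): {s0, s1, s4, s5}.

{s0, s1, s4, s5}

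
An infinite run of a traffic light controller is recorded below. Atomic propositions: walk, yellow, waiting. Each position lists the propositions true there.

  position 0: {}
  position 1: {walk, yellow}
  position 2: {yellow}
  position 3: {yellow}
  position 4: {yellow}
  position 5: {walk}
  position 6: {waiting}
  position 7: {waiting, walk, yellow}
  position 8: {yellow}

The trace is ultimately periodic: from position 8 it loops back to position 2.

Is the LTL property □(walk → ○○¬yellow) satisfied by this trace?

No

walk → ○○¬yellow must hold at every position from 0 onward. It fails at position 1, so □(walk → ○○¬yellow) is false.
Positions where walk holds: 1, 5, 7.
Check ○○¬yellow at each: 1→fails, 5→fails, 7→fails.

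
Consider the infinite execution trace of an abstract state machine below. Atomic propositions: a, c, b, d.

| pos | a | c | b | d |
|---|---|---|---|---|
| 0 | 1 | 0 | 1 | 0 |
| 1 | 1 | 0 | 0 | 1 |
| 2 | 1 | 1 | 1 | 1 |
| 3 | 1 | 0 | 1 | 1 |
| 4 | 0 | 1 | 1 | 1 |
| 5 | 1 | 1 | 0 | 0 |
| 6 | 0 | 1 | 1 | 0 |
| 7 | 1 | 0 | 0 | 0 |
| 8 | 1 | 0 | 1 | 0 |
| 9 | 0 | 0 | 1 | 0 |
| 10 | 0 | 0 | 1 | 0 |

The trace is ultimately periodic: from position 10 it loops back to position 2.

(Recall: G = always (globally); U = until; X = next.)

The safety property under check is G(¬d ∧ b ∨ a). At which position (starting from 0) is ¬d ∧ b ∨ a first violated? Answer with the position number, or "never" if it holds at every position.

4

Check ¬d ∧ b ∨ a at each position in order: 0 ✓, 1 ✓, 2 ✓, 3 ✓.
At position 4 the labels are {b, c, d}, so ¬d ∧ b ∨ a is false there. This is the first violation.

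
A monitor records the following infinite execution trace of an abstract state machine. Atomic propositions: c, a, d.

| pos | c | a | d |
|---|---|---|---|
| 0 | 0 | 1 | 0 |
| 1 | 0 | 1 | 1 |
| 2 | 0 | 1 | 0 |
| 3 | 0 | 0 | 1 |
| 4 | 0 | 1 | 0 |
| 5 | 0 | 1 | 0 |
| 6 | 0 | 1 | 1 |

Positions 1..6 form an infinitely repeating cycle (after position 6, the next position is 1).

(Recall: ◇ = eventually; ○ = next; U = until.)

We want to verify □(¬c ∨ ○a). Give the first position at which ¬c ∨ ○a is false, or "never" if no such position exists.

¬c ∨ ○a holds at every position 0..6, and those are all the positions the trace ever visits, so the invariant □(¬c ∨ ○a) is never violated.

never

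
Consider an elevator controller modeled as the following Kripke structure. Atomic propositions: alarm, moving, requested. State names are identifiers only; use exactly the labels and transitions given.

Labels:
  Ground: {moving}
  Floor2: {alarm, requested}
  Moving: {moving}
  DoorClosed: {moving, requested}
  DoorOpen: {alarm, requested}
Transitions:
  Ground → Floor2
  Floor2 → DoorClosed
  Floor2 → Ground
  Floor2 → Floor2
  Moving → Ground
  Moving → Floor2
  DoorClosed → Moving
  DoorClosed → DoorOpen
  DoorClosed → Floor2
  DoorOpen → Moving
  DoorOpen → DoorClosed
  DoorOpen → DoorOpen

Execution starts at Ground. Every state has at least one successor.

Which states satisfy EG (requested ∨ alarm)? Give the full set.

States satisfying requested ∨ alarm: {Floor2, DoorClosed, DoorOpen}.
States satisfying EG (requested ∨ alarm): {Floor2, DoorClosed, DoorOpen}.

{Floor2, DoorClosed, DoorOpen}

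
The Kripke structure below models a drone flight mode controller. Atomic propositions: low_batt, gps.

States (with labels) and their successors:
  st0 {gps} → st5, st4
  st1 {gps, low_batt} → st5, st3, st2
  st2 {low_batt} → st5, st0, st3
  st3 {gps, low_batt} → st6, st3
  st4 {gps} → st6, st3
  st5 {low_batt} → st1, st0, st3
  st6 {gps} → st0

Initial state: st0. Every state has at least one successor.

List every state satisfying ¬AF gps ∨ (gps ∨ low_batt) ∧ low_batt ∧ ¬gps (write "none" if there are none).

States satisfying gps: {st0, st1, st3, st4, st6}.
States satisfying AF gps: {st0, st1, st2, st3, st4, st5, st6}.
States satisfying ¬AF gps: ∅.
States satisfying gps ∨ low_batt: {st0, st1, st2, st3, st4, st5, st6}.
States satisfying ¬gps: {st2, st5}.
States satisfying low_batt ∧ ¬gps: {st2, st5}.
States satisfying (gps ∨ low_batt) ∧ low_batt ∧ ¬gps: {st2, st5}.
States satisfying ¬AF gps ∨ (gps ∨ low_batt) ∧ low_batt ∧ ¬gps: {st2, st5}.

{st2, st5}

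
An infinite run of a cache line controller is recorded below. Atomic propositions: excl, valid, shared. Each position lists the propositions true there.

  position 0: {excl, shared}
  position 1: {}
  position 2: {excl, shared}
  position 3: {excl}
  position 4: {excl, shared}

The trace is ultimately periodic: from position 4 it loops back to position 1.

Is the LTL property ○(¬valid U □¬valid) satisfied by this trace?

The position after 0 is 1; ¬valid U □¬valid is true there.

Yes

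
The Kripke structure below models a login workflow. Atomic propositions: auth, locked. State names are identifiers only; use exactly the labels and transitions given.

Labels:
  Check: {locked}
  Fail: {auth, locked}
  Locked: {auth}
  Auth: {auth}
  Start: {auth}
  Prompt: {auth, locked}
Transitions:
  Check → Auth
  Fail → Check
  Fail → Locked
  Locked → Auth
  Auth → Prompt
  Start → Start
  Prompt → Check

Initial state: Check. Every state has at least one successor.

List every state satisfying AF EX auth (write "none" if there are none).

{Check, Fail, Locked, Auth, Start, Prompt}

States satisfying EX auth: {Check, Fail, Locked, Auth, Start}.
States satisfying AF EX auth: {Check, Fail, Locked, Auth, Start, Prompt}.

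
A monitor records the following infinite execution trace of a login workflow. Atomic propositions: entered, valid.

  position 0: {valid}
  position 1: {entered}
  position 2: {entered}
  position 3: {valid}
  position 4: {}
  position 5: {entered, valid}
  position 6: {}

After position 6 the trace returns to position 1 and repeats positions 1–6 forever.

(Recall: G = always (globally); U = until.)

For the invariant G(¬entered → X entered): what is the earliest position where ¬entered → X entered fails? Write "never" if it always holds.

Check ¬entered → X entered at each position in order: 0 ✓, 1 ✓, 2 ✓.
At position 3 the labels are {valid} and the next position 4 has {}, so ¬entered → X entered is false there. This is the first violation.

3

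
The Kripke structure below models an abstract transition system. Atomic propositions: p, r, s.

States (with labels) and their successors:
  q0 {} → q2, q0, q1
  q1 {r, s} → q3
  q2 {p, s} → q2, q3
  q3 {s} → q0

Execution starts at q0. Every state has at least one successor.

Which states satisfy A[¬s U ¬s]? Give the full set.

States satisfying ¬s: {q0}.
States satisfying A[¬s U ¬s]: {q0}.

{q0}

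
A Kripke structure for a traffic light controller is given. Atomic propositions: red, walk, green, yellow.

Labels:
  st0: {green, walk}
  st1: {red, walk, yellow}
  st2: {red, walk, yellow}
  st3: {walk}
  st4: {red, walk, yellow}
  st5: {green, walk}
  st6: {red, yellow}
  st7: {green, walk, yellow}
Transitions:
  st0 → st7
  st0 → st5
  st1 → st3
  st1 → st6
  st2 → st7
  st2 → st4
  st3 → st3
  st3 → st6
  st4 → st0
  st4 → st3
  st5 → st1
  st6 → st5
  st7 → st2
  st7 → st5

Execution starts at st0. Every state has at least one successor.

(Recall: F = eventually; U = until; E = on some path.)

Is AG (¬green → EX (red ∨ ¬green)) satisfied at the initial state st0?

No

States satisfying ¬green → EX (red ∨ ¬green): {st0, st1, st2, st3, st4, st5, st7}.
States satisfying AG (¬green → EX (red ∨ ¬green)): ∅.
st6 is reachable from st0 and violates ¬green → EX (red ∨ ¬green), so AG fails at st0.
st0 ∉ Sat(AG (¬green → EX (red ∨ ¬green))).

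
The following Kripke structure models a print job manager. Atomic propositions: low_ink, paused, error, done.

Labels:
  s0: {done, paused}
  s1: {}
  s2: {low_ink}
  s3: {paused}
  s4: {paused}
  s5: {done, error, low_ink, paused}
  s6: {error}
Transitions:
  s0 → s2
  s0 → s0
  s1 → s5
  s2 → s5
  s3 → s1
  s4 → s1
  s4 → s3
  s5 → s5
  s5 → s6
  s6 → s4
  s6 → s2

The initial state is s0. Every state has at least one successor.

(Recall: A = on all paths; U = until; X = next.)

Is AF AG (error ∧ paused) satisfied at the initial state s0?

No

States satisfying AG (error ∧ paused): ∅.
States satisfying AF AG (error ∧ paused): ∅.
There is a path from s0 along which AG (error ∧ paused) never holds.
s0 ∉ Sat(AF AG (error ∧ paused)).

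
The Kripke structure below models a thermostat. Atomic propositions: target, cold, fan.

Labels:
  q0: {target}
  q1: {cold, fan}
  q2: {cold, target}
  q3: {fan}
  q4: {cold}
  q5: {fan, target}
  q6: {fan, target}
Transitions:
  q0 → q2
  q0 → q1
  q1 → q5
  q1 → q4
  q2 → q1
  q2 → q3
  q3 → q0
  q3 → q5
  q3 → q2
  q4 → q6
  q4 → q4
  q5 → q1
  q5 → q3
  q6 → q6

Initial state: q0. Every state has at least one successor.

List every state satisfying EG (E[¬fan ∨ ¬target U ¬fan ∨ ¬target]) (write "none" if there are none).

States satisfying E[¬fan ∨ ¬target U ¬fan ∨ ¬target]: {q0, q1, q2, q3, q4}.
States satisfying EG (E[¬fan ∨ ¬target U ¬fan ∨ ¬target]): {q0, q1, q2, q3, q4}.

{q0, q1, q2, q3, q4}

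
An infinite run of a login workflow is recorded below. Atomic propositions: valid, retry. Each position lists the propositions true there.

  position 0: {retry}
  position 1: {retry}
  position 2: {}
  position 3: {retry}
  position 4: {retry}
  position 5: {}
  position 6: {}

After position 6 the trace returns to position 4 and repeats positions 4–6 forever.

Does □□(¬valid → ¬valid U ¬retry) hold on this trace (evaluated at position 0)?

□(¬valid → ¬valid U ¬retry) holds at every position 0..6, and those are all positions ever visited, so □□(¬valid → ¬valid U ¬retry) holds.

Yes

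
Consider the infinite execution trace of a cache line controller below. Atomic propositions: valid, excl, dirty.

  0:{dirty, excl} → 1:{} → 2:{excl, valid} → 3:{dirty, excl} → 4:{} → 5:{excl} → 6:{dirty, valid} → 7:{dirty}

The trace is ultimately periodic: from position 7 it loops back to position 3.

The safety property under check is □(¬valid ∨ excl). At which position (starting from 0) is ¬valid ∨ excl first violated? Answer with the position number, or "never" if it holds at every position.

6

Check ¬valid ∨ excl at each position in order: 0 ✓, 1 ✓, 2 ✓, 3 ✓, 4 ✓, 5 ✓.
At position 6 the labels are {dirty, valid}, so ¬valid ∨ excl is false there. This is the first violation.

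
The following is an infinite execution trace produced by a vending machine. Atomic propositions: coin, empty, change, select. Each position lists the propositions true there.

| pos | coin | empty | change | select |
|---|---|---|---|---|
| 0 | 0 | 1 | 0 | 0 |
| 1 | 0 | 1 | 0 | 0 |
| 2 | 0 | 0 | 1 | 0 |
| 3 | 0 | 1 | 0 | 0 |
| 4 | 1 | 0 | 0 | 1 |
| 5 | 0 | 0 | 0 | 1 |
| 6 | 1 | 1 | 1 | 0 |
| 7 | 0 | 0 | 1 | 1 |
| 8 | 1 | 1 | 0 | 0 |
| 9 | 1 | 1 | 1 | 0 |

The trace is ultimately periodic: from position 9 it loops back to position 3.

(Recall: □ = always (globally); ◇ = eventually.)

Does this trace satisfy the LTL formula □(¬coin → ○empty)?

¬coin → ○empty must hold at every position from 0 onward. It fails at position 1, so □(¬coin → ○empty) is false.
Positions where ¬coin holds: 0, 1, 2, 3, 5, 7.
Check ○empty at each: 0→ok, 1→fails, 2→ok, 3→fails, 5→ok, 7→ok.

Does not hold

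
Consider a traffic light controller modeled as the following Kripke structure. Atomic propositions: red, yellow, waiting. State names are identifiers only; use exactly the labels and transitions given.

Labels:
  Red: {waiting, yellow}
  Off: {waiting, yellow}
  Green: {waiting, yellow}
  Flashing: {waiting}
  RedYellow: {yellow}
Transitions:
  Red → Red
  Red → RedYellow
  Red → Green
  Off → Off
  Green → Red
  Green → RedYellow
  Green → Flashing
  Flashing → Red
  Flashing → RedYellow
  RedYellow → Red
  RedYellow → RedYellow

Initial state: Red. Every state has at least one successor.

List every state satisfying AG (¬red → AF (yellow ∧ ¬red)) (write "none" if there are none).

{Red, Off, Green, Flashing, RedYellow}

States satisfying ¬red → AF (yellow ∧ ¬red): {Red, Off, Green, Flashing, RedYellow}.
States satisfying AG (¬red → AF (yellow ∧ ¬red)): {Red, Off, Green, Flashing, RedYellow}.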